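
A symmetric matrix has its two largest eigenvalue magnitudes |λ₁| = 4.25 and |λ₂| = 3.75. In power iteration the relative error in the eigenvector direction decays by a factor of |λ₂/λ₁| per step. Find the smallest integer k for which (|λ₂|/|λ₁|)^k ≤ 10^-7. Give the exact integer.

129

|λ₂/λ₁| = 3.75/4.25 = 0.88235
Need k ≥ ln(10^-7) / ln(0.88235) = -16.1181 / -0.1252 ≈ 128.777
Smallest integer k satisfying the bound: 129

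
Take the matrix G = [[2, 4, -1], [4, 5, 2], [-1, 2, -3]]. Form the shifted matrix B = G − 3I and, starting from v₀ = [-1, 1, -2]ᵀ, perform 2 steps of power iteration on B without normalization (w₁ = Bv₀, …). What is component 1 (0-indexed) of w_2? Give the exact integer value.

B = G − 3I has rows (-1, 4, -1); (4, 2, 2); (-1, 2, -6)
w1 = Bv₀ = ((-1)·(-1) + 4·1 + (-1)·(-2); 4·(-1) + 2·1 + 2·(-2); (-1)·(-1) + 2·1 + (-6)·(-2)) = (7, -6, 15)
w2 = Bw1 = ((-1)·7 + 4·(-6) + (-1)·15; 4·7 + 2·(-6) + 2·15; (-1)·7 + 2·(-6) + (-6)·15) = (-46, 46, -109)
Requested component of w2: 46

46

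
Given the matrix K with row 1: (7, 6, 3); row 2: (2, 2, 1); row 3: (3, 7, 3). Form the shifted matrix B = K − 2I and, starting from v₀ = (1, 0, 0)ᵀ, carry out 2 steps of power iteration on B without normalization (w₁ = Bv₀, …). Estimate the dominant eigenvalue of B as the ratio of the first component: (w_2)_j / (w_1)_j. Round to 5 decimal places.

9.20000

B = K − 2I has rows (5, 6, 3); (2, 0, 1); (3, 7, 1)
w1 = Bv₀ = (5·1 + 6·0 + 3·0; 2·1 + 0·0 + 1·0; 3·1 + 7·0 + 1·0) = (5, 2, 3)
w2 = Bw1 = (5·5 + 6·2 + 3·3; 2·5 + 0·2 + 1·3; 3·5 + 7·2 + 1·3) = (46, 13, 32)
Ratio: 46/5 = 9.20000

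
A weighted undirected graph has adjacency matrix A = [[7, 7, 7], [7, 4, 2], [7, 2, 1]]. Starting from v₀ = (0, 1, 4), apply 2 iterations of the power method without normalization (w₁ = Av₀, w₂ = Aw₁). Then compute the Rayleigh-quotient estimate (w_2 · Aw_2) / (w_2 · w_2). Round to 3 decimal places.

w1 = Av₀ = (35, 12, 6)
w2 = Aw1 = (371, 305, 275)
Aw2 = (6657, 4367, 3482)
w2·Aw2 = 371·6657 + 305·4367 + 275·3482 = 4759232; w2·w2 = 371·371 + 305·305 + 275·275 = 306291
λ ≈ 4759232/306291 = 15.538

λ ≈ 15.538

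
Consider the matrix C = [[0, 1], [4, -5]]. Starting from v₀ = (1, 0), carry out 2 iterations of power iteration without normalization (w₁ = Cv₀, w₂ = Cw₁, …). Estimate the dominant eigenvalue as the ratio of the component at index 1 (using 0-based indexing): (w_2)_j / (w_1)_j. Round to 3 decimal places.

λ ≈ -5.000

w1 = Cv₀ = (0, 4)
w2 = Cw1 = (4, -20)
Ratio at component: -20 / 4 = -5.000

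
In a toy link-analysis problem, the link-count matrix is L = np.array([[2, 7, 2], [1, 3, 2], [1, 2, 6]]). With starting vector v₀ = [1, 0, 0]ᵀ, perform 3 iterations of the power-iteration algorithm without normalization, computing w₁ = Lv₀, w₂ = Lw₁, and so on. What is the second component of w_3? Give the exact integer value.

w1 = Lv₀ = (2·1 + 7·0 + 2·0; 1·1 + 3·0 + 2·0; 1·1 + 2·0 + 6·0) = (2, 1, 1)
w2 = Lw1 = (2·2 + 7·1 + 2·1; 1·2 + 3·1 + 2·1; 1·2 + 2·1 + 6·1) = (13, 7, 10)
w3 = Lw2 = (95, 54, 87)
The requested component of w3 is 54.

54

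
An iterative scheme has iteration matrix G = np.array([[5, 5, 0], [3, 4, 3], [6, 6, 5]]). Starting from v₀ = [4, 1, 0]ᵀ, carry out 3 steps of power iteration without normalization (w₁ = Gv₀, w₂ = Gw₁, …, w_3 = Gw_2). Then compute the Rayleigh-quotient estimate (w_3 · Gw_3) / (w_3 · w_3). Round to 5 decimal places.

w1 = Gv₀ = (25, 16, 30)
w2 = Gw1 = (205, 229, 396)
w3 = Gw2 = (2170, 2719, 4584)
Gw3 = (24445, 31138, 52254)
w3·Gw3 = 2170·24445 + 2719·31138 + 4584·52254 = 377242208; w3·w3 = 2170·2170 + 2719·2719 + 4584·4584 = 33114917
λ ≈ 377242208/33114917 = 11.39191

λ ≈ 11.39191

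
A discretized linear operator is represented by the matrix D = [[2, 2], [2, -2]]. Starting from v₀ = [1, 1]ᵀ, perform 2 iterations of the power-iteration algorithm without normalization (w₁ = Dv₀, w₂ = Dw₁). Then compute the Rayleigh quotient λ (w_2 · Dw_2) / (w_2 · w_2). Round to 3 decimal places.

w1 = Dv₀ = (2·1 + 2·1; 2·1 + (-2)·1) = (4, 0)
w2 = Dw1 = (2·4 + 2·0; 2·4 + (-2)·0) = (8, 8)
Dw2 = (32, 0)
w2·Dw2 = 8·32 + 8·0 = 256; w2·w2 = 8·8 + 8·8 = 128
λ ≈ 256/128 = 2.000

λ ≈ 2.000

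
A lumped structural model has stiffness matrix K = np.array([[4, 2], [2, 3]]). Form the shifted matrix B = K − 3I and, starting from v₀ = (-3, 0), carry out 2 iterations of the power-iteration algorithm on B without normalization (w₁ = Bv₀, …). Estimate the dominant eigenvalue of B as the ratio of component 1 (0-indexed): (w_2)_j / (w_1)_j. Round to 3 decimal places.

μ ≈ 1.000

B = K − 3I has rows (1, 2); (2, 0)
w1 = Bv₀ = (1·(-3) + 2·0; 2·(-3) + 0·0) = (-3, -6)
w2 = Bw1 = (1·(-3) + 2·(-6); 2·(-3) + 0·(-6)) = (-15, -6)
Ratio: -6/-6 = 1.000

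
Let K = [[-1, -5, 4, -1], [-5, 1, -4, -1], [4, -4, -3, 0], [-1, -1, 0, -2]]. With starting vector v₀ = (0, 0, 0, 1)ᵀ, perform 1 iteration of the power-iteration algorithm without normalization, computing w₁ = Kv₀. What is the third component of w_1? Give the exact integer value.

w1 = Kv₀ = ((-1)·0 + (-5)·0 + 4·0 + (-1)·1; (-5)·0 + 1·0 + (-4)·0 + (-1)·1; 4·0 + (-4)·0 + (-3)·0 + 0·1; (-1)·0 + (-1)·0 + 0·0 + (-2)·1) = (-1, -1, 0, -2)
The requested component of w1 is 0.

0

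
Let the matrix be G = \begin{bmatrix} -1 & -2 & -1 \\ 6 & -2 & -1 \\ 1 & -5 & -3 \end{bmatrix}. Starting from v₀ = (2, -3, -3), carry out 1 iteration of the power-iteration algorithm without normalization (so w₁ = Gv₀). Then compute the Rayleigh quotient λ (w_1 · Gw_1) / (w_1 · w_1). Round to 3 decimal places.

w1 = Gv₀ = ((-1)·2 + (-2)·(-3) + (-1)·(-3); 6·2 + (-2)·(-3) + (-1)·(-3); 1·2 + (-5)·(-3) + (-3)·(-3)) = (7, 21, 26)
Gw1 = (-75, -26, -176)
w1·Gw1 = 7·(-75) + 21·(-26) + 26·(-176) = -5647; w1·w1 = 7·7 + 21·21 + 26·26 = 1166
λ ≈ -5647/1166 = -4.843

λ ≈ -4.843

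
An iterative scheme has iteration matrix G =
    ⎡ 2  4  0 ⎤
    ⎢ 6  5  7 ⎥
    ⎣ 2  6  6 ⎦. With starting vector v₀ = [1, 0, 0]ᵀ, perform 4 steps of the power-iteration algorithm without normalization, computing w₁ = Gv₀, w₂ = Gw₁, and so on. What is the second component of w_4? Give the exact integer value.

10668

w1 = Gv₀ = (2, 6, 2)
w2 = Gw1 = (28, 56, 52)
w3 = Gw2 = (280, 812, 704)
w4 = Gw3 = (3808, 10668, 9656)
The requested component of w4 is 10668.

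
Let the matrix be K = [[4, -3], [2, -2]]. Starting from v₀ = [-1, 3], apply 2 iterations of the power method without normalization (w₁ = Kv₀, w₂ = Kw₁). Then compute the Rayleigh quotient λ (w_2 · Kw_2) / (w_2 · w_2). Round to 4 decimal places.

w1 = Kv₀ = (-13, -8)
w2 = Kw1 = (-28, -10)
Kw2 = (-82, -36)
w2·Kw2 = (-28)·(-82) + (-10)·(-36) = 2656; w2·w2 = (-28)·(-28) + (-10)·(-10) = 884
λ ≈ 2656/884 = 3.0045

λ ≈ 3.0045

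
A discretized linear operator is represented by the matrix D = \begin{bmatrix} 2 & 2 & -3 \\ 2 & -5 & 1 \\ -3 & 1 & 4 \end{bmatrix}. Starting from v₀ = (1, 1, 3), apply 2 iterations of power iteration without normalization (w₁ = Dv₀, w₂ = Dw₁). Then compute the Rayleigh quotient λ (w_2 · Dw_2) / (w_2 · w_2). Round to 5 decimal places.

λ ≈ 6.16216

w1 = Dv₀ = (2·1 + 2·1 + (-3)·3; 2·1 + (-5)·1 + 1·3; (-3)·1 + 1·1 + 4·3) = (-5, 0, 10)
w2 = Dw1 = (2·(-5) + 2·0 + (-3)·10; 2·(-5) + (-5)·0 + 1·10; (-3)·(-5) + 1·0 + 4·10) = (-40, 0, 55)
Dw2 = (-245, -25, 340)
w2·Dw2 = (-40)·(-245) + 0·(-25) + 55·340 = 28500; w2·w2 = (-40)·(-40) + 0·0 + 55·55 = 4625
λ ≈ 28500/4625 = 6.16216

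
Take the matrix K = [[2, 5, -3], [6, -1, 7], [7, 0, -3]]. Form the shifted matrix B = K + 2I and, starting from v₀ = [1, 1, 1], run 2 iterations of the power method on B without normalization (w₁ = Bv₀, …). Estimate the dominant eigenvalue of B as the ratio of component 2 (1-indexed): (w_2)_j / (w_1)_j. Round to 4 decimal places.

μ ≈ 6.5714

B = K + 2I has rows (4, 5, -3); (6, 1, 7); (7, 0, -1)
w1 = Bv₀ = (4·1 + 5·1 + (-3)·1; 6·1 + 1·1 + 7·1; 7·1 + 0·1 + (-1)·1) = (6, 14, 6)
w2 = Bw1 = (4·6 + 5·14 + (-3)·6; 6·6 + 1·14 + 7·6; 7·6 + 0·14 + (-1)·6) = (76, 92, 36)
Ratio: 92/14 = 6.5714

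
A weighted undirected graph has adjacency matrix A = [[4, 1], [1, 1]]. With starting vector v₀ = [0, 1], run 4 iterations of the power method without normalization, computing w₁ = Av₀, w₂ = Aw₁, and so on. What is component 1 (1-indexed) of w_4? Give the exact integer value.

w1 = Av₀ = (4·0 + 1·1; 1·0 + 1·1) = (1, 1)
w2 = Aw1 = (4·1 + 1·1; 1·1 + 1·1) = (5, 2)
w3 = Aw2 = (22, 7)
w4 = Aw3 = (95, 29)
The requested component of w4 is 95.

95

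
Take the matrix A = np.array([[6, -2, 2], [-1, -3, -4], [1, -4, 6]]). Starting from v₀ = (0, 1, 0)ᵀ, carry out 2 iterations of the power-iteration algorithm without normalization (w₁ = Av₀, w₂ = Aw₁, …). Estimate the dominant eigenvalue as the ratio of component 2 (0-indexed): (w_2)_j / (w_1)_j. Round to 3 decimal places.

w1 = Av₀ = (-2, -3, -4)
w2 = Aw1 = (-14, 27, -14)
Ratio at component: -14 / -4 = 3.500

3.500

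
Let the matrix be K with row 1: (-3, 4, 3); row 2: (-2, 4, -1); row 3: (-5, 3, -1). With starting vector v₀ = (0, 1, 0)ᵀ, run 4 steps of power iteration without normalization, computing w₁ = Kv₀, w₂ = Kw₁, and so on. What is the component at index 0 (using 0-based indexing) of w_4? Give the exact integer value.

w1 = Kv₀ = (4, 4, 3)
w2 = Kw1 = (13, 5, -11)
w3 = Kw2 = (-52, 5, -39)
w4 = Kw3 = (59, 163, 314)
The requested component of w4 is 59.

59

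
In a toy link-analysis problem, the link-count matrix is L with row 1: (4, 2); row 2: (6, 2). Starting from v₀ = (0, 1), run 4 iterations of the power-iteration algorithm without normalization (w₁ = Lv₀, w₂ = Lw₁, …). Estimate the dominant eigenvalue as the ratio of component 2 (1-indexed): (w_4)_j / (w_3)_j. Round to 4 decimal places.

λ ≈ 6.6154

w1 = Lv₀ = (2, 2)
w2 = Lw1 = (12, 16)
w3 = Lw2 = (80, 104)
w4 = Lw3 = (528, 688)
Ratio at component: 688 / 104 = 6.6154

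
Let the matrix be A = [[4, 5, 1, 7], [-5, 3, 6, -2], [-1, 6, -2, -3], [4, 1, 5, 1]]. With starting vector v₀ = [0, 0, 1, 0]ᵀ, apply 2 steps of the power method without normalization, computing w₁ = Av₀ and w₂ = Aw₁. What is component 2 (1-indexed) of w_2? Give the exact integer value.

w1 = Av₀ = (4·0 + 5·0 + 1·1 + 7·0; (-5)·0 + 3·0 + 6·1 + (-2)·0; (-1)·0 + 6·0 + (-2)·1 + (-3)·0; 4·0 + 1·0 + 5·1 + 1·0) = (1, 6, -2, 5)
w2 = Aw1 = (4·1 + 5·6 + 1·(-2) + 7·5; (-5)·1 + 3·6 + 6·(-2) + (-2)·5; (-1)·1 + 6·6 + (-2)·(-2) + (-3)·5; 4·1 + 1·6 + 5·(-2) + 1·5) = (67, -9, 24, 5)
The requested component of w2 is -9.

-9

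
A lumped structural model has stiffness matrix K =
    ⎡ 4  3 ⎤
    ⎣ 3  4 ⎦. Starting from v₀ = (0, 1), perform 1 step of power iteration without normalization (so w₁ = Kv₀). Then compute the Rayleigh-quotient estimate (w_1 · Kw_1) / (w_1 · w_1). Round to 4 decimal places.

6.8800

w1 = Kv₀ = (4·0 + 3·1; 3·0 + 4·1) = (3, 4)
Kw1 = (24, 25)
w1·Kw1 = 3·24 + 4·25 = 172; w1·w1 = 3·3 + 4·4 = 25
λ ≈ 172/25 = 6.8800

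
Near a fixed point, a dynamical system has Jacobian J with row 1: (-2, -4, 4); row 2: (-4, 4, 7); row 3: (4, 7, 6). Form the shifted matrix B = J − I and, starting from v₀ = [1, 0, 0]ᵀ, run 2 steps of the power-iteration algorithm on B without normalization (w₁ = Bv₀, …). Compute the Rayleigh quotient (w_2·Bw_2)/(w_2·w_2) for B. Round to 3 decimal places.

-8.473

B = J − I has rows (-3, -4, 4); (-4, 3, 7); (4, 7, 5)
w1 = Bv₀ = (-3, -4, 4)
w2 = Bw1 = (41, 28, -20)
Bw2 = (-315, -220, 260)
w2·Bw2 = -24275; w2·w2 = 2865; μ ≈ -24275/2865 = -8.473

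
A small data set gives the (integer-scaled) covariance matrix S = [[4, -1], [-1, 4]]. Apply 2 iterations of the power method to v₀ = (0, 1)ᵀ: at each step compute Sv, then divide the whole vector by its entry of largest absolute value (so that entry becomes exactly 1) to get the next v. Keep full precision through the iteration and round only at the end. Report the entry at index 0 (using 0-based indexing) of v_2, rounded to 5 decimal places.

Sv0 = (-1.000000, 4.000000); divide by 4.000000 → v1 = (-0.250000, 1.000000)
Sv1 = (-2.000000, 4.250000); divide by 4.250000 → v2 = (-0.470588, 1.000000)
Requested entry of v2: -8/17 = -0.47059

-0.47059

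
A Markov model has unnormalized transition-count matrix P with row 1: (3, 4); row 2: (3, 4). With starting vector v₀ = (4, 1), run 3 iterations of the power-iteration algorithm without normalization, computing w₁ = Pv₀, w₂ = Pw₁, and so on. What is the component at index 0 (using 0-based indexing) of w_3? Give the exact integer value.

784

w1 = Pv₀ = (16, 16)
w2 = Pw1 = (112, 112)
w3 = Pw2 = (784, 784)
The requested component of w3 is 784.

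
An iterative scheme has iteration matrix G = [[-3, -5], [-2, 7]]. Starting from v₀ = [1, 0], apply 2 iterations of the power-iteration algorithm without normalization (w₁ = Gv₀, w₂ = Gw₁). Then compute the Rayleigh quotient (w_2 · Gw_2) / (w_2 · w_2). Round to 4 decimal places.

w1 = Gv₀ = ((-3)·1 + (-5)·0; (-2)·1 + 7·0) = (-3, -2)
w2 = Gw1 = ((-3)·(-3) + (-5)·(-2); (-2)·(-3) + 7·(-2)) = (19, -8)
Gw2 = (-17, -94)
w2·Gw2 = 19·(-17) + (-8)·(-94) = 429; w2·w2 = 19·19 + (-8)·(-8) = 425
λ ≈ 429/425 = 1.0094

λ ≈ 1.0094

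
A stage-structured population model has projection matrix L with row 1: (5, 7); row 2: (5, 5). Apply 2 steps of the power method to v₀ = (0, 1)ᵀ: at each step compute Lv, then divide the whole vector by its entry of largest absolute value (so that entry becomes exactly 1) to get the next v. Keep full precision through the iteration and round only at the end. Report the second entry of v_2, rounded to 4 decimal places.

Lv0 = (7.00000, 5.00000); divide by 7.00000 → v1 = (1.00000, 0.71429)
Lv1 = (10.00000, 8.57143); divide by 10.00000 → v2 = (1.00000, 0.85714)
Requested entry of v2: 60/70 = 0.8571

0.8571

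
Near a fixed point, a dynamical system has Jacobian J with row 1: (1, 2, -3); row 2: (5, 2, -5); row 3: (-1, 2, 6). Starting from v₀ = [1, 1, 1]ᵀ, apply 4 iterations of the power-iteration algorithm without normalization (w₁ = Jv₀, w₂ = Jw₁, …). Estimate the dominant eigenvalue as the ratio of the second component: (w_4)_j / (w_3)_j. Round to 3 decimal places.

λ ≈ 7.942

w1 = Jv₀ = (1·1 + 2·1 + (-3)·1; 5·1 + 2·1 + (-5)·1; (-1)·1 + 2·1 + 6·1) = (0, 2, 7)
w2 = Jw1 = (1·0 + 2·2 + (-3)·7; 5·0 + 2·2 + (-5)·7; (-1)·0 + 2·2 + 6·7) = (-17, -31, 46)
w3 = Jw2 = (-217, -377, 231)
w4 = Jw3 = (-1664, -2994, 849)
Ratio at component: -2994 / -377 = 7.942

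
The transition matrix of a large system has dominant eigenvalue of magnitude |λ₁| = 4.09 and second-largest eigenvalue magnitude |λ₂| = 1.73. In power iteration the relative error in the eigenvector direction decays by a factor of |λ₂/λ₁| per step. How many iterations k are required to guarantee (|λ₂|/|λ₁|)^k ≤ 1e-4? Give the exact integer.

11

|λ₂/λ₁| = 1.73/4.09 = 0.42298
Need k ≥ ln(1e-4) / ln(0.42298) = -9.2103 / -0.8604 ≈ 10.704
Smallest integer k satisfying the bound: 11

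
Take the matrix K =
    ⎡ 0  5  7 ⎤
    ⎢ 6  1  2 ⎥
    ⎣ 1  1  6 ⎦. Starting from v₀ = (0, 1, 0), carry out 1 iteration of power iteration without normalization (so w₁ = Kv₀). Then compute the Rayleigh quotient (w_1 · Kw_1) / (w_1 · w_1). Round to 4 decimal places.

λ ≈ 3.8889

w1 = Kv₀ = (5, 1, 1)
Kw1 = (12, 33, 12)
w1·Kw1 = 5·12 + 1·33 + 1·12 = 105; w1·w1 = 5·5 + 1·1 + 1·1 = 27
λ ≈ 105/27 = 3.8889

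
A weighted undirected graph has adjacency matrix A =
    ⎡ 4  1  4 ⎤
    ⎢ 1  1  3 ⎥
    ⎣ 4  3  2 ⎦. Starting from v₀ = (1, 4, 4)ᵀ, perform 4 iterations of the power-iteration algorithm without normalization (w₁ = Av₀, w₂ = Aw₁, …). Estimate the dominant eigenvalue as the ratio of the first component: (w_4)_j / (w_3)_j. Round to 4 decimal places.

8.1452

w1 = Av₀ = (4·1 + 1·4 + 4·4; 1·1 + 1·4 + 3·4; 4·1 + 3·4 + 2·4) = (24, 17, 24)
w2 = Aw1 = (4·24 + 1·17 + 4·24; 1·24 + 1·17 + 3·24; 4·24 + 3·17 + 2·24) = (209, 113, 195)
w3 = Aw2 = (1729, 907, 1565)
w4 = Aw3 = (14083, 7331, 12767)
Ratio at component: 14083 / 1729 = 8.1452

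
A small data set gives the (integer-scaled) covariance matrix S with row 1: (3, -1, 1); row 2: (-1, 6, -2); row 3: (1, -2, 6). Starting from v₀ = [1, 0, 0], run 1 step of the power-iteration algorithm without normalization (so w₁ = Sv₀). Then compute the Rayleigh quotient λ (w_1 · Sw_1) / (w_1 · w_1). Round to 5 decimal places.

w1 = Sv₀ = (3·1 + (-1)·0 + 1·0; (-1)·1 + 6·0 + (-2)·0; 1·1 + (-2)·0 + 6·0) = (3, -1, 1)
Sw1 = (11, -11, 11)
w1·Sw1 = 3·11 + (-1)·(-11) + 1·11 = 55; w1·w1 = 3·3 + (-1)·(-1) + 1·1 = 11
λ ≈ 55/11 = 5.00000

5.00000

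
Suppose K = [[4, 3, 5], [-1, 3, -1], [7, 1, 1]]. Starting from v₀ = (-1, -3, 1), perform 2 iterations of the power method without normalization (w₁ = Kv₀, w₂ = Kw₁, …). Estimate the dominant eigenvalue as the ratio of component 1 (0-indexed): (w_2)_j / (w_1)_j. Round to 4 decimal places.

1.1111

w1 = Kv₀ = (4·(-1) + 3·(-3) + 5·1; (-1)·(-1) + 3·(-3) + (-1)·1; 7·(-1) + 1·(-3) + 1·1) = (-8, -9, -9)
w2 = Kw1 = (4·(-8) + 3·(-9) + 5·(-9); (-1)·(-8) + 3·(-9) + (-1)·(-9); 7·(-8) + 1·(-9) + 1·(-9)) = (-104, -10, -74)
Ratio at component: -10 / -9 = 1.1111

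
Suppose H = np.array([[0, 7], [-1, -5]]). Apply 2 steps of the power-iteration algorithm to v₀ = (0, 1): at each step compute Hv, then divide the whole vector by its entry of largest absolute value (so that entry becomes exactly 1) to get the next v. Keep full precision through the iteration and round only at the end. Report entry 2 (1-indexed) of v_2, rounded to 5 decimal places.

-0.51429

Hv0 = (7.000000, -5.000000); divide by 7.000000 → v1 = (1.000000, -0.714286)
Hv1 = (-5.000000, 2.571429); divide by -5.000000 → v2 = (1.000000, -0.514286)
Requested entry of v2: 18/-35 = -0.51429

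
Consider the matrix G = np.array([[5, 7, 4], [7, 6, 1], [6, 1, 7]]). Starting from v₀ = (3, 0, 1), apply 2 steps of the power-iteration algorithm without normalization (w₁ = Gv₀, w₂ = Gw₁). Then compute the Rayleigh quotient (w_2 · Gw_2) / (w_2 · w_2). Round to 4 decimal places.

w1 = Gv₀ = (5·3 + 7·0 + 4·1; 7·3 + 6·0 + 1·1; 6·3 + 1·0 + 7·1) = (19, 22, 25)
w2 = Gw1 = (5·19 + 7·22 + 4·25; 7·19 + 6·22 + 1·25; 6·19 + 1·22 + 7·25) = (349, 290, 311)
Gw2 = (5019, 4494, 4561)
w2·Gw2 = 349·5019 + 290·4494 + 311·4561 = 4473362; w2·w2 = 349·349 + 290·290 + 311·311 = 302622
λ ≈ 4473362/302622 = 14.7820

λ ≈ 14.7820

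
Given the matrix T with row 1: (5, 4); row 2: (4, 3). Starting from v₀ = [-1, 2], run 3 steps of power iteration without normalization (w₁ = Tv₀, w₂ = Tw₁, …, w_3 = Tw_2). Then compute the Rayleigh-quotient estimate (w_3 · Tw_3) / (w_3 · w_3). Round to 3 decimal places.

λ ≈ 8.123

w1 = Tv₀ = (3, 2)
w2 = Tw1 = (23, 18)
w3 = Tw2 = (187, 146)
Tw3 = (1519, 1186)
w3·Tw3 = 187·1519 + 146·1186 = 457209; w3·w3 = 187·187 + 146·146 = 56285
λ ≈ 457209/56285 = 8.123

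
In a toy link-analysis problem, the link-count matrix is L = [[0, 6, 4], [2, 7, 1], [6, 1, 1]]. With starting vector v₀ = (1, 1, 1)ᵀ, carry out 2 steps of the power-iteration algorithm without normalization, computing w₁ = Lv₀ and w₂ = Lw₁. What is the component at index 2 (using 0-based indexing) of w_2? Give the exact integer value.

w1 = Lv₀ = (0·1 + 6·1 + 4·1; 2·1 + 7·1 + 1·1; 6·1 + 1·1 + 1·1) = (10, 10, 8)
w2 = Lw1 = (0·10 + 6·10 + 4·8; 2·10 + 7·10 + 1·8; 6·10 + 1·10 + 1·8) = (92, 98, 78)
The requested component of w2 is 78.

78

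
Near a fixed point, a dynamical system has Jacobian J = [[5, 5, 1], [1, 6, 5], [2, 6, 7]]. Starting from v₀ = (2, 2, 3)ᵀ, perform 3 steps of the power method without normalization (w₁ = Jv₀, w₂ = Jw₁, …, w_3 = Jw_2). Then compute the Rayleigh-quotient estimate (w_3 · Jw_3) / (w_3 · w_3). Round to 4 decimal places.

w1 = Jv₀ = (5·2 + 5·2 + 1·3; 1·2 + 6·2 + 5·3; 2·2 + 6·2 + 7·3) = (23, 29, 37)
w2 = Jw1 = (5·23 + 5·29 + 1·37; 1·23 + 6·29 + 5·37; 2·23 + 6·29 + 7·37) = (297, 382, 479)
w3 = Jw2 = (3874, 4984, 6239)
Jw3 = (50529, 64973, 81325)
w3·Jw3 = 3874·50529 + 4984·64973 + 6239·81325 = 1026961453; w3·w3 = 3874·3874 + 4984·4984 + 6239·6239 = 78773253
λ ≈ 1026961453/78773253 = 13.0369

13.0369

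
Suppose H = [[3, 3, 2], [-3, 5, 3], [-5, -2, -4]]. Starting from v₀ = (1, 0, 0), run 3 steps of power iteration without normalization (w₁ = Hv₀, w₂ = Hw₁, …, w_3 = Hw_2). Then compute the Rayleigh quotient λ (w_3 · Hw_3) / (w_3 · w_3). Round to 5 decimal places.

λ ≈ 3.14632

w1 = Hv₀ = (3·1 + 3·0 + 2·0; (-3)·1 + 5·0 + 3·0; (-5)·1 + (-2)·0 + (-4)·0) = (3, -3, -5)
w2 = Hw1 = (3·3 + 3·(-3) + 2·(-5); (-3)·3 + 5·(-3) + 3·(-5); (-5)·3 + (-2)·(-3) + (-4)·(-5)) = (-10, -39, 11)
w3 = Hw2 = (-125, -132, 84)
Hw3 = (-603, -33, 553)
w3·Hw3 = (-125)·(-603) + (-132)·(-33) + 84·553 = 126183; w3·w3 = (-125)·(-125) + (-132)·(-132) + 84·84 = 40105
λ ≈ 126183/40105 = 3.14632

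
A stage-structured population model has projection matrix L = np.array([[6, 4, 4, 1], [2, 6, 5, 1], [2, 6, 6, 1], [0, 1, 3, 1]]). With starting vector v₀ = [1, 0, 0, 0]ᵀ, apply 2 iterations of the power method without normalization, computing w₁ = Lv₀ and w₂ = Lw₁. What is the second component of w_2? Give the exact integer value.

w1 = Lv₀ = (6, 2, 2, 0)
w2 = Lw1 = (52, 34, 36, 8)
The requested component of w2 is 34.

34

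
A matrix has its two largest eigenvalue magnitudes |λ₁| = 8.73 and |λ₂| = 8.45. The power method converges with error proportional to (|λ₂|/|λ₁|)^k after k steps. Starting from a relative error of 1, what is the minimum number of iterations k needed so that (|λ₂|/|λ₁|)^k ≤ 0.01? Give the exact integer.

|λ₂/λ₁| = 8.45/8.73 = 0.96793
Need k ≥ ln(0.01) / ln(0.96793) = -4.6052 / -0.0326 ≈ 141.268
Smallest integer k satisfying the bound: 142

142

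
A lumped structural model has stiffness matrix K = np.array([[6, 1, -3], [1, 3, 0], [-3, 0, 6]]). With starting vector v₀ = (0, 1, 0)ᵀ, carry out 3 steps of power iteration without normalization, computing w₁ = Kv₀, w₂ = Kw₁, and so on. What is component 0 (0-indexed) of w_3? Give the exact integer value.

w1 = Kv₀ = (6·0 + 1·1 + (-3)·0; 1·0 + 3·1 + 0·0; (-3)·0 + 0·1 + 6·0) = (1, 3, 0)
w2 = Kw1 = (6·1 + 1·3 + (-3)·0; 1·1 + 3·3 + 0·0; (-3)·1 + 0·3 + 6·0) = (9, 10, -3)
w3 = Kw2 = (73, 39, -45)
The requested component of w3 is 73.

73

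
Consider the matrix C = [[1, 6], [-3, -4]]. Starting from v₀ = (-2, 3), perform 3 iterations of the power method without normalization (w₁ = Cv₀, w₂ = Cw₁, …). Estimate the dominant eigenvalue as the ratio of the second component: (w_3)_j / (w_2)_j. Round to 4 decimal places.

λ ≈ -6.5000

w1 = Cv₀ = (16, -6)
w2 = Cw1 = (-20, -24)
w3 = Cw2 = (-164, 156)
Ratio at component: 156 / -24 = -6.5000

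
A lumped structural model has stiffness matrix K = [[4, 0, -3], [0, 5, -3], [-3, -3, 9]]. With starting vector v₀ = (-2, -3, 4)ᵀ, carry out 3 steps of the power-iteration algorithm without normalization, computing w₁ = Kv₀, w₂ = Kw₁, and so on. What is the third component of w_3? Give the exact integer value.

w1 = Kv₀ = (4·(-2) + 0·(-3) + (-3)·4; 0·(-2) + 5·(-3) + (-3)·4; (-3)·(-2) + (-3)·(-3) + 9·4) = (-20, -27, 51)
w2 = Kw1 = (4·(-20) + 0·(-27) + (-3)·51; 0·(-20) + 5·(-27) + (-3)·51; (-3)·(-20) + (-3)·(-27) + 9·51) = (-233, -288, 600)
w3 = Kw2 = (-2732, -3240, 6963)
The requested component of w3 is 6963.

6963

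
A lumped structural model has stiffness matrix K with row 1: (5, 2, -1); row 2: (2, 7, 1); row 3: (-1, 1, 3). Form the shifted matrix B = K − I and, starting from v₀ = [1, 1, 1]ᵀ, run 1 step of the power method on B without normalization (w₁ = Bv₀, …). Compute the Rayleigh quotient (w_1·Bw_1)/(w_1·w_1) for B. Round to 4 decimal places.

B = K − I has rows (4, 2, -1); (2, 6, 1); (-1, 1, 2)
w1 = Bv₀ = (5, 9, 2)
Bw1 = (36, 66, 8)
w1·Bw1 = 790; w1·w1 = 110; μ ≈ 790/110 = 7.1818

7.1818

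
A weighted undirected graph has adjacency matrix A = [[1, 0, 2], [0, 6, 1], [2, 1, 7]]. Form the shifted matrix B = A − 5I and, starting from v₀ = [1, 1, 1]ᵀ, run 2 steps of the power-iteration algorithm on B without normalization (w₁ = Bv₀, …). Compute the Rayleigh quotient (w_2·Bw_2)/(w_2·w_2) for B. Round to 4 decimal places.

B = A − 5I has rows (-4, 0, 2); (0, 1, 1); (2, 1, 2)
w1 = Bv₀ = ((-4)·1 + 0·1 + 2·1; 0·1 + 1·1 + 1·1; 2·1 + 1·1 + 2·1) = (-2, 2, 5)
w2 = Bw1 = ((-4)·(-2) + 0·2 + 2·5; 0·(-2) + 1·2 + 1·5; 2·(-2) + 1·2 + 2·5) = (18, 7, 8)
Bw2 = (-56, 15, 59)
w2·Bw2 = -431; w2·w2 = 437; μ ≈ -431/437 = -0.9863

-0.9863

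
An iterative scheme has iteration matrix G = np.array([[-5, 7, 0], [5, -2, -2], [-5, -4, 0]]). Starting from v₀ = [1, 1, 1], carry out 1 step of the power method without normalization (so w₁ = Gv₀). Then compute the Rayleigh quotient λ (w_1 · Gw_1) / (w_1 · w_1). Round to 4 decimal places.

w1 = Gv₀ = ((-5)·1 + 7·1 + 0·1; 5·1 + (-2)·1 + (-2)·1; (-5)·1 + (-4)·1 + 0·1) = (2, 1, -9)
Gw1 = (-3, 26, -14)
w1·Gw1 = 2·(-3) + 1·26 + (-9)·(-14) = 146; w1·w1 = 2·2 + 1·1 + (-9)·(-9) = 86
λ ≈ 146/86 = 1.6977

1.6977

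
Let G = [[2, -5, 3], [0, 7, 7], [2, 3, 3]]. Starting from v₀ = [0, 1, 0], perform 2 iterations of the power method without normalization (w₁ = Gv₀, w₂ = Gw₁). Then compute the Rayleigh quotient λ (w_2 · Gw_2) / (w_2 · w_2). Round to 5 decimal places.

λ ≈ 9.26198

w1 = Gv₀ = (-5, 7, 3)
w2 = Gw1 = (-36, 70, 20)
Gw2 = (-362, 630, 198)
w2·Gw2 = (-36)·(-362) + 70·630 + 20·198 = 61092; w2·w2 = (-36)·(-36) + 70·70 + 20·20 = 6596
λ ≈ 61092/6596 = 9.26198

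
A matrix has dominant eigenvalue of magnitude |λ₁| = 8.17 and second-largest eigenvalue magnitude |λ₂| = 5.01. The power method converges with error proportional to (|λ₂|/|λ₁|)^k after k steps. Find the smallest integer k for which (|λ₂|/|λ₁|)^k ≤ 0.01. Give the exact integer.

10

|λ₂/λ₁| = 5.01/8.17 = 0.61322
Need k ≥ ln(0.01) / ln(0.61322) = -4.6052 / -0.4890 ≈ 9.417
Smallest integer k satisfying the bound: 10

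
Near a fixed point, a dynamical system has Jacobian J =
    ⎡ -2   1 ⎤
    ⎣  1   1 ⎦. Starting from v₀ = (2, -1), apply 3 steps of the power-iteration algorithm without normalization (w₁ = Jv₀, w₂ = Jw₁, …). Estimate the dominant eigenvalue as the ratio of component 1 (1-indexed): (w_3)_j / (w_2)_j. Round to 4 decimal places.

-2.3636

w1 = Jv₀ = ((-2)·2 + 1·(-1); 1·2 + 1·(-1)) = (-5, 1)
w2 = Jw1 = ((-2)·(-5) + 1·1; 1·(-5) + 1·1) = (11, -4)
w3 = Jw2 = (-26, 7)
Ratio at component: -26 / 11 = -2.3636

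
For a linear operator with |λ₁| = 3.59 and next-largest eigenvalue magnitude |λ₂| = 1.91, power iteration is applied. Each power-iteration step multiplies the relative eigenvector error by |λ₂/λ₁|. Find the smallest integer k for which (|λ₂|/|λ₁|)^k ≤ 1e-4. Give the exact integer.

|λ₂/λ₁| = 1.91/3.59 = 0.53203
Need k ≥ ln(1e-4) / ln(0.53203) = -9.2103 / -0.6310 ≈ 14.595
Smallest integer k satisfying the bound: 15

15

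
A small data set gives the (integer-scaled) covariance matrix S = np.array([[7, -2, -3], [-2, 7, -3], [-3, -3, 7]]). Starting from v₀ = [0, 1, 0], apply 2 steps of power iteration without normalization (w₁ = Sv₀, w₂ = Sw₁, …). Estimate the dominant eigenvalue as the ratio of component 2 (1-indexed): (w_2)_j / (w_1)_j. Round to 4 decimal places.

λ ≈ 8.8571

w1 = Sv₀ = (7·0 + (-2)·1 + (-3)·0; (-2)·0 + 7·1 + (-3)·0; (-3)·0 + (-3)·1 + 7·0) = (-2, 7, -3)
w2 = Sw1 = (7·(-2) + (-2)·7 + (-3)·(-3); (-2)·(-2) + 7·7 + (-3)·(-3); (-3)·(-2) + (-3)·7 + 7·(-3)) = (-19, 62, -36)
Ratio at component: 62 / 7 = 8.8571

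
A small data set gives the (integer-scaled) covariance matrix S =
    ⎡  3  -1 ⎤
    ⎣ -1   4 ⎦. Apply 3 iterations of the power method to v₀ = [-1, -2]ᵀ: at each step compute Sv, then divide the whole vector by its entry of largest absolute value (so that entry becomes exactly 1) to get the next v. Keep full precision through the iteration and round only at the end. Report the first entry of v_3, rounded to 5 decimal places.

-0.34821

Sv0 = (-1.000000, -7.000000); divide by -7.000000 → v1 = (0.142857, 1.000000)
Sv1 = (-0.571429, 3.857143); divide by 3.857143 → v2 = (-0.148148, 1.000000)
Sv2 = (-1.444444, 4.148148); divide by 4.148148 → v3 = (-0.348214, 1.000000)
Requested entry of v3: 39/-112 = -0.34821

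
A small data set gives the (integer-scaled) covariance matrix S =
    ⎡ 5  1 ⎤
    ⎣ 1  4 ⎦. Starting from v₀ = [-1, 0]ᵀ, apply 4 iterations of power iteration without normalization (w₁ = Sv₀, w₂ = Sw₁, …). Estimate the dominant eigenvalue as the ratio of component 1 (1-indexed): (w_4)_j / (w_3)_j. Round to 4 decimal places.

w1 = Sv₀ = (-5, -1)
w2 = Sw1 = (-26, -9)
w3 = Sw2 = (-139, -62)
w4 = Sw3 = (-757, -387)
Ratio at component: -757 / -139 = 5.4460

λ ≈ 5.4460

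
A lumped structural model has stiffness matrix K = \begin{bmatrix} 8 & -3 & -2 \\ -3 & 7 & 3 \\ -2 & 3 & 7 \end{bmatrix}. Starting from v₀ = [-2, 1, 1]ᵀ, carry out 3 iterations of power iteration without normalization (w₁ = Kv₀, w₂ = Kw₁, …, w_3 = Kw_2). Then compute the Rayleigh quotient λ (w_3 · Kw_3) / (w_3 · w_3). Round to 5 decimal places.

w1 = Kv₀ = (8·(-2) + (-3)·1 + (-2)·1; (-3)·(-2) + 7·1 + 3·1; (-2)·(-2) + 3·1 + 7·1) = (-21, 16, 14)
w2 = Kw1 = (8·(-21) + (-3)·16 + (-2)·14; (-3)·(-21) + 7·16 + 3·14; (-2)·(-21) + 3·16 + 7·14) = (-244, 217, 188)
w3 = Kw2 = (-2979, 2815, 2455)
Kw3 = (-37187, 36007, 31588)
w3·Kw3 = (-2979)·(-37187) + 2815·36007 + 2455·31588 = 289688318; w3·w3 = (-2979)·(-2979) + 2815·2815 + 2455·2455 = 22825691
λ ≈ 289688318/22825691 = 12.69133

12.69133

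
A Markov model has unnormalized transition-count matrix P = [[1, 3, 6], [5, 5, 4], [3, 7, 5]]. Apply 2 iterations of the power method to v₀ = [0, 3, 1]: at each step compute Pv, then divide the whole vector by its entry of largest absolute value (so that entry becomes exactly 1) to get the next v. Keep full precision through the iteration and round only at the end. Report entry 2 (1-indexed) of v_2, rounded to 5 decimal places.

0.88961

Pv0 = (15.000000, 19.000000, 26.000000); divide by 26.000000 → v1 = (0.576923, 0.730769, 1.000000)
Pv1 = (8.769231, 10.538462, 11.846154); divide by 11.846154 → v2 = (0.740260, 0.889610, 1.000000)
Requested entry of v2: 274/308 = 0.88961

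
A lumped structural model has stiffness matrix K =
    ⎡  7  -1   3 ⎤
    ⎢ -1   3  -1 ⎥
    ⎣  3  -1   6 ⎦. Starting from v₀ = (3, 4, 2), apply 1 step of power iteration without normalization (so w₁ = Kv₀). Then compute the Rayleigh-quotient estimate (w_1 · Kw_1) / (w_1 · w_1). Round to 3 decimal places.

w1 = Kv₀ = (7·3 + (-1)·4 + 3·2; (-1)·3 + 3·4 + (-1)·2; 3·3 + (-1)·4 + 6·2) = (23, 7, 17)
Kw1 = (205, -19, 164)
w1·Kw1 = 23·205 + 7·(-19) + 17·164 = 7370; w1·w1 = 23·23 + 7·7 + 17·17 = 867
λ ≈ 7370/867 = 8.501

8.501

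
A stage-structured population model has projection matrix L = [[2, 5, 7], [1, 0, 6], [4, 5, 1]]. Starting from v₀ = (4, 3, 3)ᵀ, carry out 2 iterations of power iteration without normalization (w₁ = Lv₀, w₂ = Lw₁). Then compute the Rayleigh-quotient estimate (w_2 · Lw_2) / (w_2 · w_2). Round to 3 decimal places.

λ ≈ 9.997

w1 = Lv₀ = (2·4 + 5·3 + 7·3; 1·4 + 0·3 + 6·3; 4·4 + 5·3 + 1·3) = (44, 22, 34)
w2 = Lw1 = (2·44 + 5·22 + 7·34; 1·44 + 0·22 + 6·34; 4·44 + 5·22 + 1·34) = (436, 248, 320)
Lw2 = (4352, 2356, 3304)
w2·Lw2 = 436·4352 + 248·2356 + 320·3304 = 3539040; w2·w2 = 436·436 + 248·248 + 320·320 = 354000
λ ≈ 3539040/354000 = 9.997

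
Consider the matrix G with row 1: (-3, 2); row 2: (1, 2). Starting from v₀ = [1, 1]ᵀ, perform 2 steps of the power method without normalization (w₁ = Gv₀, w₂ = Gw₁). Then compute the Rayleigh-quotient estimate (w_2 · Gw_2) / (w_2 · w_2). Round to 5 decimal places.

w1 = Gv₀ = (-1, 3)
w2 = Gw1 = (9, 5)
Gw2 = (-17, 19)
w2·Gw2 = 9·(-17) + 5·19 = -58; w2·w2 = 9·9 + 5·5 = 106
λ ≈ -58/106 = -0.54717

-0.54717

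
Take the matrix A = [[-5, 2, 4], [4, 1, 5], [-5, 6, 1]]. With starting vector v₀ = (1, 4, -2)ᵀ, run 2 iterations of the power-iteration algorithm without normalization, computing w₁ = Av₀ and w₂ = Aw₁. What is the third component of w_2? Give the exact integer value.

w1 = Av₀ = (-5, -2, 17)
w2 = Aw1 = (89, 63, 30)
The requested component of w2 is 30.

30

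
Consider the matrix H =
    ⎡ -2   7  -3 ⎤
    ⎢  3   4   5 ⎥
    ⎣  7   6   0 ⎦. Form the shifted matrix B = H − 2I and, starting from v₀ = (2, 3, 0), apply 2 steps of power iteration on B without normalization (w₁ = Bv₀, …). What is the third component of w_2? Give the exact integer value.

B = H − 2I has rows (-4, 7, -3); (3, 2, 5); (7, 6, -2)
w1 = Bv₀ = (13, 12, 32)
w2 = Bw1 = (-64, 223, 99)
Requested component of w2: 99

99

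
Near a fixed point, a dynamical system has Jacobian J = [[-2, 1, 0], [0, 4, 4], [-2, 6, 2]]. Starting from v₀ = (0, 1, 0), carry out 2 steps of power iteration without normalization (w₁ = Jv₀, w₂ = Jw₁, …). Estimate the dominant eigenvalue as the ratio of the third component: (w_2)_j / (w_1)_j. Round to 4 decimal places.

w1 = Jv₀ = ((-2)·0 + 1·1 + 0·0; 0·0 + 4·1 + 4·0; (-2)·0 + 6·1 + 2·0) = (1, 4, 6)
w2 = Jw1 = ((-2)·1 + 1·4 + 0·6; 0·1 + 4·4 + 4·6; (-2)·1 + 6·4 + 2·6) = (2, 40, 34)
Ratio at component: 34 / 6 = 5.6667

5.6667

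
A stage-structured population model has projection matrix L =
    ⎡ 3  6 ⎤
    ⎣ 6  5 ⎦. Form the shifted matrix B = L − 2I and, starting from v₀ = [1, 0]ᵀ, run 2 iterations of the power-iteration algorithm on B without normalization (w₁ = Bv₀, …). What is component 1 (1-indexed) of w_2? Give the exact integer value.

B = L − 2I has rows (1, 6); (6, 3)
w1 = Bv₀ = (1, 6)
w2 = Bw1 = (37, 24)
Requested component of w2: 37

37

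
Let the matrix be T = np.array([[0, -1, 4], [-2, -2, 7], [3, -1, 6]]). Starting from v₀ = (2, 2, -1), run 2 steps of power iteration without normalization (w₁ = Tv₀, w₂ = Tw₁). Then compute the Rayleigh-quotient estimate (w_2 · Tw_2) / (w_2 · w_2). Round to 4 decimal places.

-3.8384

w1 = Tv₀ = (-6, -15, -2)
w2 = Tw1 = (7, 28, -15)
Tw2 = (-88, -175, -97)
w2·Tw2 = 7·(-88) + 28·(-175) + (-15)·(-97) = -4061; w2·w2 = 7·7 + 28·28 + (-15)·(-15) = 1058
λ ≈ -4061/1058 = -3.8384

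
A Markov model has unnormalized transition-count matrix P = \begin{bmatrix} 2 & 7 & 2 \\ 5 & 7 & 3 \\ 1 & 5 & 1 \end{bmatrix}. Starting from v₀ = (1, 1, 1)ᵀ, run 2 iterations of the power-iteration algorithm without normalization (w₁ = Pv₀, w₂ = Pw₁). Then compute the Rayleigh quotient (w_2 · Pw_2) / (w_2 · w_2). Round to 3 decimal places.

w1 = Pv₀ = (2·1 + 7·1 + 2·1; 5·1 + 7·1 + 3·1; 1·1 + 5·1 + 1·1) = (11, 15, 7)
w2 = Pw1 = (2·11 + 7·15 + 2·7; 5·11 + 7·15 + 3·7; 1·11 + 5·15 + 1·7) = (141, 181, 93)
Pw2 = (1735, 2251, 1139)
w2·Pw2 = 141·1735 + 181·2251 + 93·1139 = 757993; w2·w2 = 141·141 + 181·181 + 93·93 = 61291
λ ≈ 757993/61291 = 12.367

12.367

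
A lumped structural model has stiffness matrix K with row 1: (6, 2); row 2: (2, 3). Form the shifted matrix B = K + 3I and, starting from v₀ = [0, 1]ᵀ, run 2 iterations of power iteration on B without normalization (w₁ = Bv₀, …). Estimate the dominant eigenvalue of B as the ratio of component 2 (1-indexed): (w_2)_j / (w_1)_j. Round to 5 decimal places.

μ ≈ 6.66667

B = K + 3I has rows (9, 2); (2, 6)
w1 = Bv₀ = (9·0 + 2·1; 2·0 + 6·1) = (2, 6)
w2 = Bw1 = (9·2 + 2·6; 2·2 + 6·6) = (30, 40)
Ratio: 40/6 = 6.66667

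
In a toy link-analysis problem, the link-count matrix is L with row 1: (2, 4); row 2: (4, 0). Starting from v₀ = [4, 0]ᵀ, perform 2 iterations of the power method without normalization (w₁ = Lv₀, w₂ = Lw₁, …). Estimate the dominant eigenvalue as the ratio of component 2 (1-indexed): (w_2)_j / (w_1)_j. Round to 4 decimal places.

λ ≈ 2.0000

w1 = Lv₀ = (2·4 + 4·0; 4·4 + 0·0) = (8, 16)
w2 = Lw1 = (2·8 + 4·16; 4·8 + 0·16) = (80, 32)
Ratio at component: 32 / 16 = 2.0000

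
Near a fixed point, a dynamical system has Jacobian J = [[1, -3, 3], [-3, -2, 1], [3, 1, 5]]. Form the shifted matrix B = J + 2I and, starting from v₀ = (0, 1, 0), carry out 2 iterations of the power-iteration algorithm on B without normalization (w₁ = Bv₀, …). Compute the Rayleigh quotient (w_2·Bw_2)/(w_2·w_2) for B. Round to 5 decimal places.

μ ≈ 3.77143

B = J + 2I has rows (3, -3, 3); (-3, 0, 1); (3, 1, 7)
w1 = Bv₀ = (-3, 0, 1)
w2 = Bw1 = (-6, 10, -2)
Bw2 = (-54, 16, -22)
w2·Bw2 = 528; w2·w2 = 140; μ ≈ 528/140 = 3.77143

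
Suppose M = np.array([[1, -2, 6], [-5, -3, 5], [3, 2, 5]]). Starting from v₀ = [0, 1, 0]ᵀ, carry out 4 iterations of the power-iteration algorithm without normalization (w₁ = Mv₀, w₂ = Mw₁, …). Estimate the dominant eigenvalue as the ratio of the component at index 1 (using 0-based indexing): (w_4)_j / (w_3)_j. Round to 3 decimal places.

-7.237

w1 = Mv₀ = (1·0 + (-2)·1 + 6·0; (-5)·0 + (-3)·1 + 5·0; 3·0 + 2·1 + 5·0) = (-2, -3, 2)
w2 = Mw1 = (1·(-2) + (-2)·(-3) + 6·2; (-5)·(-2) + (-3)·(-3) + 5·2; 3·(-2) + 2·(-3) + 5·2) = (16, 29, -2)
w3 = Mw2 = (-54, -177, 96)
w4 = Mw3 = (876, 1281, -36)
Ratio at component: 1281 / -177 = -7.237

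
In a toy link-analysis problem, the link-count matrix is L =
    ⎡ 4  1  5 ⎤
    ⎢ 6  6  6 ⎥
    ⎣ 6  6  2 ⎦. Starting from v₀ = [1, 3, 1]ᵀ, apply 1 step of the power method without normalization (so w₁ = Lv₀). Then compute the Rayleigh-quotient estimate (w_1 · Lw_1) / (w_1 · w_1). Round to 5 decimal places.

w1 = Lv₀ = (12, 30, 26)
Lw1 = (208, 408, 304)
w1·Lw1 = 12·208 + 30·408 + 26·304 = 22640; w1·w1 = 12·12 + 30·30 + 26·26 = 1720
λ ≈ 22640/1720 = 13.16279

13.16279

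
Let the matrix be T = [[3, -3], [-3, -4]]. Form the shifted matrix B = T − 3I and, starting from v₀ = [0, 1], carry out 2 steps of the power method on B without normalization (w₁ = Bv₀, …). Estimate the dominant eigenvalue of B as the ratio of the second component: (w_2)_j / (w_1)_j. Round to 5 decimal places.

B = T − 3I has rows (0, -3); (-3, -7)
w1 = Bv₀ = (0·0 + (-3)·1; (-3)·0 + (-7)·1) = (-3, -7)
w2 = Bw1 = (0·(-3) + (-3)·(-7); (-3)·(-3) + (-7)·(-7)) = (21, 58)
Ratio: 58/-7 = -8.28571

-8.28571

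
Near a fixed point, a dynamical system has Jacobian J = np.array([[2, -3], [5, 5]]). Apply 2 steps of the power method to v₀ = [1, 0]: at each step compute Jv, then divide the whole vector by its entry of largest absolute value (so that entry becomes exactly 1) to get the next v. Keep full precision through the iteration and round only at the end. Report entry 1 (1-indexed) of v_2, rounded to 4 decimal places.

Jv0 = (2.00000, 5.00000); divide by 5.00000 → v1 = (0.40000, 1.00000)
Jv1 = (-2.20000, 7.00000); divide by 7.00000 → v2 = (-0.31429, 1.00000)
Requested entry of v2: -11/35 = -0.3143

-0.3143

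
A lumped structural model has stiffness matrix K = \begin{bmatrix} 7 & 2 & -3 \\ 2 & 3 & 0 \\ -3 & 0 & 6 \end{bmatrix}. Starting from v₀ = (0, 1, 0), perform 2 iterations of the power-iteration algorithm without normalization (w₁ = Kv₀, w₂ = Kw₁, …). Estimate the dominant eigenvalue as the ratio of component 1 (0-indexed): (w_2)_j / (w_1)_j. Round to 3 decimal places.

4.333

w1 = Kv₀ = (2, 3, 0)
w2 = Kw1 = (20, 13, -6)
Ratio at component: 13 / 3 = 4.333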